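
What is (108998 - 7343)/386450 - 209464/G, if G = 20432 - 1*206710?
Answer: 9988345289/7198713310 ≈ 1.3875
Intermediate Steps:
G = -186278 (G = 20432 - 206710 = -186278)
(108998 - 7343)/386450 - 209464/G = (108998 - 7343)/386450 - 209464/(-186278) = 101655*(1/386450) - 209464*(-1/186278) = 20331/77290 + 104732/93139 = 9988345289/7198713310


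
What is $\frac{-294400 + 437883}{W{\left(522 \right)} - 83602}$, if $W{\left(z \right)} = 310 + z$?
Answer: $- \frac{143483}{82770} \approx -1.7335$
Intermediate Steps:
$\frac{-294400 + 437883}{W{\left(522 \right)} - 83602} = \frac{-294400 + 437883}{\left(310 + 522\right) - 83602} = \frac{143483}{832 - 83602} = \frac{143483}{-82770} = 143483 \left(- \frac{1}{82770}\right) = - \frac{143483}{82770}$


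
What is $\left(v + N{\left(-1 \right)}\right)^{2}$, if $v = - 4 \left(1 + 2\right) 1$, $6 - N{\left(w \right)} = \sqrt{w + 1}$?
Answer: $36$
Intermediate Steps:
$N{\left(w \right)} = 6 - \sqrt{1 + w}$ ($N{\left(w \right)} = 6 - \sqrt{w + 1} = 6 - \sqrt{1 + w}$)
$v = -12$ ($v = - 4 \cdot 3 \cdot 1 = \left(-4\right) 3 = -12$)
$\left(v + N{\left(-1 \right)}\right)^{2} = \left(-12 + \left(6 - \sqrt{1 - 1}\right)\right)^{2} = \left(-12 + \left(6 - \sqrt{0}\right)\right)^{2} = \left(-12 + \left(6 - 0\right)\right)^{2} = \left(-12 + \left(6 + 0\right)\right)^{2} = \left(-12 + 6\right)^{2} = \left(-6\right)^{2} = 36$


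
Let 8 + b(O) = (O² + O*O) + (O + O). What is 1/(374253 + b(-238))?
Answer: 1/487057 ≈ 2.0531e-6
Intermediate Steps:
b(O) = -8 + 2*O + 2*O² (b(O) = -8 + ((O² + O*O) + (O + O)) = -8 + ((O² + O²) + 2*O) = -8 + (2*O² + 2*O) = -8 + (2*O + 2*O²) = -8 + 2*O + 2*O²)
1/(374253 + b(-238)) = 1/(374253 + (-8 + 2*(-238) + 2*(-238)²)) = 1/(374253 + (-8 - 476 + 2*56644)) = 1/(374253 + (-8 - 476 + 113288)) = 1/(374253 + 112804) = 1/487057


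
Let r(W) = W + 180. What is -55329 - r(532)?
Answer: -56041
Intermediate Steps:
r(W) = 180 + W
-55329 - r(532) = -55329 - (180 + 532) = -55329 - 1*712 = -55329 - 712 = -56041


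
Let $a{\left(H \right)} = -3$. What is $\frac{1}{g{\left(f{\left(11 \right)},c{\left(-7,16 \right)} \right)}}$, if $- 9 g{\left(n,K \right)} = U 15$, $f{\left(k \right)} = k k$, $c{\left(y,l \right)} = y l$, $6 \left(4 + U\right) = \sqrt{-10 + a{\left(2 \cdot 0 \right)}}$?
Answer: $\frac{432}{2945} + \frac{18 i \sqrt{13}}{2945} \approx 0.14669 + 0.022037 i$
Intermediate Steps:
$U = -4 + \frac{i \sqrt{13}}{6}$ ($U = -4 + \frac{\sqrt{-10 - 3}}{6} = -4 + \frac{\sqrt{-13}}{6} = -4 + \frac{i \sqrt{13}}{6} \approx -4.0 + 0.60093 i$)
$c{\left(y,l \right)} = l y$
$f{\left(k \right)} = k^{2}$
$g{\left(n,K \right)} = \frac{20}{3} - \frac{5 i \sqrt{13}}{18}$ ($g{\left(n,K \right)} = - \frac{\left(-4 + \frac{i \sqrt{13}}{6}\right) 15}{9} = - \frac{-60 + \frac{5 i \sqrt{13}}{2}}{9} = \frac{20}{3} - \frac{5 i \sqrt{13}}{18}$)
$\frac{1}{g{\left(f{\left(11 \right)},c{\left(-7,16 \right)} \right)}} = \frac{1}{\frac{20}{3} - \frac{5 i \sqrt{13}}{18}}$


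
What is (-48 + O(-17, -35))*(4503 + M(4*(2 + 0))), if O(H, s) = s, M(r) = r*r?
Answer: -379061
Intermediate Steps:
M(r) = r²
(-48 + O(-17, -35))*(4503 + M(4*(2 + 0))) = (-48 - 35)*(4503 + (4*(2 + 0))²) = -83*(4503 + (4*2)²) = -83*(4503 + 8²) = -83*(4503 + 64) = -83*4567 = -379061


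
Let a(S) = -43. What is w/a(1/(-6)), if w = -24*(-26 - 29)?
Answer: -1320/43 ≈ -30.698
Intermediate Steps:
w = 1320 (w = -24*(-55) = 1320)
w/a(1/(-6)) = 1320/(-43) = 1320*(-1/43) = -1320/43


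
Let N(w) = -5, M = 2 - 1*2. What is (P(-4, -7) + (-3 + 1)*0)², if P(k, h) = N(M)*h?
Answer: 1225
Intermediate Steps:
M = 0 (M = 2 - 2 = 0)
P(k, h) = -5*h
(P(-4, -7) + (-3 + 1)*0)² = (-5*(-7) + (-3 + 1)*0)² = (35 - 2*0)² = (35 + 0)² = 35² = 1225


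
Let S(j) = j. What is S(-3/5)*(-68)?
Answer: 204/5 ≈ 40.800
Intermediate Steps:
S(-3/5)*(-68) = -3/5*(-68) = -3*⅕*(-68) = -⅗*(-68) = 204/5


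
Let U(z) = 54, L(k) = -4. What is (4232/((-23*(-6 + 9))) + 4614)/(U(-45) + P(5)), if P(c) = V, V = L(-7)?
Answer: 6829/75 ≈ 91.053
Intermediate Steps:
V = -4
P(c) = -4
(4232/((-23*(-6 + 9))) + 4614)/(U(-45) + P(5)) = (4232/((-23*(-6 + 9))) + 4614)/(54 - 4) = (4232/((-23*3)) + 4614)/50 = (4232/(-69) + 4614)*(1/50) = (4232*(-1/69) + 4614)*(1/50) = (-184/3 + 4614)*(1/50) = (13658/3)*(1/50) = 6829/75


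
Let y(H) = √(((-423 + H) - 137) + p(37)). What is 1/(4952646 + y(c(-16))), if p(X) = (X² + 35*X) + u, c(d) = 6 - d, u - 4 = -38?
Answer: 2476323/12264351199612 - √523/12264351199612 ≈ 2.0191e-7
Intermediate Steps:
u = -34 (u = 4 - 38 = -34)
p(X) = -34 + X² + 35*X (p(X) = (X² + 35*X) - 34 = -34 + X² + 35*X)
y(H) = √(2070 + H) (y(H) = √(((-423 + H) - 137) + (-34 + 37² + 35*37)) = √((-560 + H) + (-34 + 1369 + 1295)) = √((-560 + H) + 2630) = √(2070 + H))
1/(4952646 + y(c(-16))) = 1/(4952646 + √(2070 + (6 - 1*(-16)))) = 1/(4952646 + √(2070 + (6 + 16))) = 1/(4952646 + √(2070 + 22)) = 1/(4952646 + √2092) = 1/(4952646 + 2*√523)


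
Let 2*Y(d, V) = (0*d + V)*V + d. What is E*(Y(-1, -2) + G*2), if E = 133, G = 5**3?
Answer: 66899/2 ≈ 33450.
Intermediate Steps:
G = 125
Y(d, V) = d/2 + V**2/2 (Y(d, V) = ((0*d + V)*V + d)/2 = ((0 + V)*V + d)/2 = (V*V + d)/2 = (V**2 + d)/2 = (d + V**2)/2 = d/2 + V**2/2)
E*(Y(-1, -2) + G*2) = 133*(((1/2)*(-1) + (1/2)*(-2)**2) + 125*2) = 133*((-1/2 + (1/2)*4) + 250) = 133*((-1/2 + 2) + 250) = 133*(3/2 + 250) = 133*(503/2) = 66899/2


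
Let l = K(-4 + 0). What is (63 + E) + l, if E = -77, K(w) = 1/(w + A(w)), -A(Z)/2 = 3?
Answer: -141/10 ≈ -14.100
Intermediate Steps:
A(Z) = -6 (A(Z) = -2*3 = -6)
K(w) = 1/(-6 + w) (K(w) = 1/(w - 6) = 1/(-6 + w))
l = -⅒ (l = 1/(-6 + (-4 + 0)) = 1/(-6 - 4) = 1/(-10) = -⅒ ≈ -0.10000)
(63 + E) + l = (63 - 77) - ⅒ = -14 - ⅒ = -141/10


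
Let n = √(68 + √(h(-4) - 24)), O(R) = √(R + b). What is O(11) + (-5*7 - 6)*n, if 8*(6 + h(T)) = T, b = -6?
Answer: √5 - 41*√(272 + 2*I*√122)/2 ≈ -336.14 - 13.718*I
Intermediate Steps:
h(T) = -6 + T/8
O(R) = √(-6 + R) (O(R) = √(R - 6) = √(-6 + R))
n = √(68 + I*√122/2) (n = √(68 + √((-6 + (⅛)*(-4)) - 24)) = √(68 + √((-6 - ½) - 24)) = √(68 + √(-13/2 - 24)) = √(68 + √(-61/2)) = √(68 + I*√122/2) ≈ 8.253 + 0.33459*I)
O(11) + (-5*7 - 6)*n = √(-6 + 11) + (-5*7 - 6)*(√(272 + 2*I*√122)/2) = √5 + (-35 - 6)*(√(272 + 2*I*√122)/2) = √5 - 41*√(272 + 2*I*√122)/2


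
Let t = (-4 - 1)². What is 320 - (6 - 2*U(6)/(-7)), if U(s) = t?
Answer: 2148/7 ≈ 306.86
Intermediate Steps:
t = 25 (t = (-5)² = 25)
U(s) = 25
320 - (6 - 2*U(6)/(-7)) = 320 - (6 - 50/(-7)) = 320 - (6 - 50*(-1)/7) = 320 - (6 - 2*(-25/7)) = 320 - (6 + 50/7) = 320 - 1*92/7 = 320 - 92/7 = 2148/7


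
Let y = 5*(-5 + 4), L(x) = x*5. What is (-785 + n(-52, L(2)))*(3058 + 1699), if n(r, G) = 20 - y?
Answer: -3615320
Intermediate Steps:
L(x) = 5*x
y = -5 (y = 5*(-1) = -5)
n(r, G) = 25 (n(r, G) = 20 - 1*(-5) = 20 + 5 = 25)
(-785 + n(-52, L(2)))*(3058 + 1699) = (-785 + 25)*(3058 + 1699) = -760*4757 = -3615320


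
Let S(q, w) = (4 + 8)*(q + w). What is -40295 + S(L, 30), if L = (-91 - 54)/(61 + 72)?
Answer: -5313095/133 ≈ -39948.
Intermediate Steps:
L = -145/133 ≈ -1.0902
S(q, w) = 12*q + 12*w (S(q, w) = 12*(q + w) = 12*q + 12*w)
-40295 + S(L, 30) = -40295 + (12*(-145/133) + 12*30) = -40295 + (-1740/133 + 360) = -40295 + 46140/133 = -5313095/133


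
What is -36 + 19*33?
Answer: 591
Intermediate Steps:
-36 + 19*33 = -36 + 627 = 591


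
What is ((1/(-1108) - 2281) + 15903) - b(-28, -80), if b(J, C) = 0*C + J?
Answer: 15124199/1108 ≈ 13650.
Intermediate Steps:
b(J, C) = J (b(J, C) = 0 + J = J)
((1/(-1108) - 2281) + 15903) - b(-28, -80) = ((1/(-1108) - 2281) + 15903) - 1*(-28) = ((-1/1108 - 2281) + 15903) + 28 = (-2527349/1108 + 15903) + 28 = 15093175/1108 + 28 = 15124199/1108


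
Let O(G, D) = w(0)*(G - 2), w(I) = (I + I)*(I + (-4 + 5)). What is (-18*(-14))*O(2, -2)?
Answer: 0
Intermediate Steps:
w(I) = 2*I*(1 + I) (w(I) = (2*I)*(I + 1) = (2*I)*(1 + I) = 2*I*(1 + I))
O(G, D) = 0 (O(G, D) = (2*0*(1 + 0))*(G - 2) = (2*0*1)*(-2 + G) = 0*(-2 + G) = 0)
(-18*(-14))*O(2, -2) = -18*(-14)*0 = 252*0 = 0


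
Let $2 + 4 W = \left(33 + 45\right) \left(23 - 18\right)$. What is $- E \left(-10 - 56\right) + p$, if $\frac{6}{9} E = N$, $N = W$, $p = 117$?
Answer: $9720$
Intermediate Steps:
$W = 97$ ($W = - \frac{1}{2} + \frac{\left(33 + 45\right) \left(23 - 18\right)}{4} = - \frac{1}{2} + \frac{78 \cdot 5}{4} = - \frac{1}{2} + \frac{1}{4} \cdot 390 = - \frac{1}{2} + \frac{195}{2} = 97$)
$N = 97$
$E = \frac{291}{2}$ ($E = \frac{3}{2} \cdot 97 = \frac{291}{2} \approx 145.5$)
$- E \left(-10 - 56\right) + p = \left(-1\right) \frac{291}{2} \left(-10 - 56\right) + 117 = \left(- \frac{291}{2}\right) \left(-66\right) + 117 = 9603 + 117 = 9720$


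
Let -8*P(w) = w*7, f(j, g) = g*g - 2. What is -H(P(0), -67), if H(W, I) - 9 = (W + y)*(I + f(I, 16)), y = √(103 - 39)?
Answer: -1505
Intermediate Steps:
f(j, g) = -2 + g² (f(j, g) = g² - 2 = -2 + g²)
y = 8 (y = √64 = 8)
P(w) = -7*w/8 (P(w) = -w*7/8 = -7*w/8)
H(W, I) = 9 + (8 + W)*(254 + I) (H(W, I) = 9 + (W + 8)*(I + (-2 + 16²)) = 9 + (8 + W)*(I + (-2 + 256)) = 9 + (8 + W)*(I + 254) = 9 + (8 + W)*(254 + I))
-H(P(0), -67) = -(2041 + 8*(-67) + 254*(-7/8*0) - (-469)*0/8) = -(2041 - 536 + 254*0 - 67*0) = -(2041 - 536 + 0 + 0) = -1*1505 = -1505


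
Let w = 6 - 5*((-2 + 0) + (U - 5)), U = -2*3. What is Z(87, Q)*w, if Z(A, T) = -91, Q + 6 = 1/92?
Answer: -6461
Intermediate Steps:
Q = -551/92 (Q = -6 + 1/92 = -551/92 ≈ -5.9891)
U = -6
w = 71 (w = 6 - 5*((-2 + 0) + (-6 - 5)) = 6 - 5*(-2 - 11) = 6 - 5*(-13) = 6 + 65 = 71)
Z(87, Q)*w = -91*71 = -6461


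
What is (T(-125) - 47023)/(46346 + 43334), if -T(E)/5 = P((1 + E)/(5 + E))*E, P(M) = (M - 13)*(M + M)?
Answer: -1124639/1614240 ≈ -0.69670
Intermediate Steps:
P(M) = 2*M*(-13 + M) (P(M) = (-13 + M)*(2*M) = 2*M*(-13 + M))
T(E) = -10*E*(1 + E)*(-13 + (1 + E)/(5 + E))/(5 + E) (T(E) = -5*2*((1 + E)/(5 + E))*(-13 + (1 + E)/(5 + E))*E = -5*2*(1 + E)*(-13 + (1 + E)/(5 + E))/(5 + E)*E = -10*E*(1 + E)*(-13 + (1 + E)/(5 + E))/(5 + E))
(T(-125) - 47023)/(46346 + 43334) = (40*(-125)*(1 - 125)*(16 + 3*(-125))/(5 - 125)² - 47023)/(46346 + 43334) = (40*(-125)*(-124)*(16 - 375)/(-120)² - 47023)/89680 = (40*(-125)*(1/14400)*(-124)*(-359) - 47023)*(1/89680) = (-278225/18 - 47023)*(1/89680) = -1124639/18*1/89680 = -1124639/1614240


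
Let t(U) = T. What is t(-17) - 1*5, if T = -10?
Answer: -15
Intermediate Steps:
t(U) = -10
t(-17) - 1*5 = -10 - 1*5 = -10 - 5 = -15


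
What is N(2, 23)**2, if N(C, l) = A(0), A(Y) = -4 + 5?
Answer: 1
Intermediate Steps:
A(Y) = 1
N(C, l) = 1
N(2, 23)**2 = 1**2 = 1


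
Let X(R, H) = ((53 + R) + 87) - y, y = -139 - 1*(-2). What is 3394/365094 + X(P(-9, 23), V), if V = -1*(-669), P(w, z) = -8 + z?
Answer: 53305421/182547 ≈ 292.01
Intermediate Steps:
y = -137 (y = -139 + 2 = -137)
V = 669
X(R, H) = 277 + R (X(R, H) = ((53 + R) + 87) - 1*(-137) = (140 + R) + 137 = 277 + R)
3394/365094 + X(P(-9, 23), V) = 3394/365094 + (277 + (-8 + 23)) = 3394*(1/365094) + (277 + 15) = 1697/182547 + 292 = 53305421/182547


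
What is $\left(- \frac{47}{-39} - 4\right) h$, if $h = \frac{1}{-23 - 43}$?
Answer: $\frac{109}{2574} \approx 0.042347$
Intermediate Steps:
$h = - \frac{1}{66}$ ($h = \frac{1}{-66} = - \frac{1}{66} \approx -0.015152$)
$\left(- \frac{47}{-39} - 4\right) h = \left(- \frac{47}{-39} - 4\right) \left(- \frac{1}{66}\right) = \left(\left(-47\right) \left(- \frac{1}{39}\right) - 4\right) \left(- \frac{1}{66}\right) = \left(\frac{47}{39} - 4\right) \left(- \frac{1}{66}\right) = \left(- \frac{109}{39}\right) \left(- \frac{1}{66}\right) = \frac{109}{2574}$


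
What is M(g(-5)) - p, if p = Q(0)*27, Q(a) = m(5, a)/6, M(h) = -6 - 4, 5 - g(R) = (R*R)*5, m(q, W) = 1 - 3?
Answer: -1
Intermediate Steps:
m(q, W) = -2
g(R) = 5 - 5*R² (g(R) = 5 - R*R*5 = 5 - R²*5 = 5 - 5*R²)
M(h) = -10
Q(a) = -⅓ (Q(a) = -2/6 = -2*⅙ = -⅓)
p = -9 (p = -⅓*27 = -9)
M(g(-5)) - p = -10 - 1*(-9) = -10 + 9 = -1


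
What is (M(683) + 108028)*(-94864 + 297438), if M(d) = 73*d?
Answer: 31983801138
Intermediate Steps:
(M(683) + 108028)*(-94864 + 297438) = (73*683 + 108028)*(-94864 + 297438) = (49859 + 108028)*202574 = 157887*202574 = 31983801138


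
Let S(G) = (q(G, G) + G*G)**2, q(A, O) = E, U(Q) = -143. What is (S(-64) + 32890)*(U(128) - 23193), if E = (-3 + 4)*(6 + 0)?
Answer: -393428484784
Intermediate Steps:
E = 6 (E = 1*6 = 6)
q(A, O) = 6
S(G) = (6 + G**2)**2 (S(G) = (6 + G*G)**2 = (6 + G**2)**2)
(S(-64) + 32890)*(U(128) - 23193) = ((6 + (-64)**2)**2 + 32890)*(-143 - 23193) = ((6 + 4096)**2 + 32890)*(-23336) = (4102**2 + 32890)*(-23336) = (16826404 + 32890)*(-23336) = 16859294*(-23336) = -393428484784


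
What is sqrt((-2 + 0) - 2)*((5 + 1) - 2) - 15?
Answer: -15 + 8*I ≈ -15.0 + 8.0*I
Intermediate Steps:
sqrt((-2 + 0) - 2)*((5 + 1) - 2) - 15 = sqrt(-2 - 2)*(6 - 2) - 15 = sqrt(-4)*4 - 15 = (2*I)*4 - 15 = 8*I - 15 = -15 + 8*I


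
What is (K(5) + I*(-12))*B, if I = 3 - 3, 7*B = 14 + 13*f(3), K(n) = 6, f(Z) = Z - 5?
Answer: -72/7 ≈ -10.286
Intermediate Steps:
f(Z) = -5 + Z
B = -12/7 (B = (14 + 13*(-5 + 3))/7 = (14 + 13*(-2))/7 = (14 - 26)/7 = (⅐)*(-12) = -12/7 ≈ -1.7143)
I = 0
(K(5) + I*(-12))*B = (6 + 0*(-12))*(-12/7) = (6 + 0)*(-12/7) = 6*(-12/7) = -72/7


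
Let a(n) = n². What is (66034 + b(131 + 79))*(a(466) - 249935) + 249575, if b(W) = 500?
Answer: -2180668411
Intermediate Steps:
(66034 + b(131 + 79))*(a(466) - 249935) + 249575 = (66034 + 500)*(466² - 249935) + 249575 = 66534*(217156 - 249935) + 249575 = 66534*(-32779) + 249575 = -2180917986 + 249575 = -2180668411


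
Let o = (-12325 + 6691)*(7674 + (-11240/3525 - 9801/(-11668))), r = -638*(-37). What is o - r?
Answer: -59289408031279/1370990 ≈ -4.3246e+7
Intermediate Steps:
r = 23606
o = -59257044441339/1370990 (o = -5634*(7674 + (-11240*1/3525 - 9801*(-1/11668))) = -5634*(7674 + (-2248/705 + 9801/11668)) = -5634*(7674 - 19319959/8225940) = -5634*63106543601/8225940 = -59257044441339/1370990 ≈ -4.3222e+7)
o - r = -59257044441339/1370990 - 1*23606 = -59257044441339/1370990 - 23606 = -59289408031279/1370990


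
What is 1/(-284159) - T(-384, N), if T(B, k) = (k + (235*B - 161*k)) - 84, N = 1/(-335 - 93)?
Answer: 2746291027745/30405013 ≈ 90324.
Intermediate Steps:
N = -1/428 (N = 1/(-428) = -1/428 ≈ -0.0023364)
T(B, k) = -84 - 160*k + 235*B (T(B, k) = (k + (-161*k + 235*B)) - 84 = (-160*k + 235*B) - 84 = -84 - 160*k + 235*B)
1/(-284159) - T(-384, N) = 1/(-284159) - (-84 - 160*(-1/428) + 235*(-384)) = -1/284159 - (-84 + 40/107 - 90240) = -1/284159 - 1*(-9664628/107) = -1/284159 + 9664628/107 = 2746291027745/30405013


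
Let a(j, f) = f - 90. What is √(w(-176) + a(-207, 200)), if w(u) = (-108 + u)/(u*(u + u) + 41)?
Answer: √422726919378/61993 ≈ 10.488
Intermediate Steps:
a(j, f) = -90 + f
w(u) = (-108 + u)/(41 + 2*u²) (w(u) = (-108 + u)/(u*(2*u) + 41) = (-108 + u)/(2*u² + 41) = (-108 + u)/(41 + 2*u²))
√(w(-176) + a(-207, 200)) = √((-108 - 176)/(41 + 2*(-176)²) + (-90 + 200)) = √(-284/(41 + 2*30976) + 110) = √(-284/(41 + 61952) + 110) = √(-284/61993 + 110) = √(6818946/61993) = √422726919378/61993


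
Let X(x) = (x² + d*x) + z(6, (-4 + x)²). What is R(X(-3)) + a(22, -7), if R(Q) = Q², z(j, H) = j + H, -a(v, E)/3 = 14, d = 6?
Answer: 2074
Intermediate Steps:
a(v, E) = -42 (a(v, E) = -3*14 = -42)
z(j, H) = H + j
X(x) = 6 + x² + (-4 + x)² + 6*x (X(x) = (x² + 6*x) + ((-4 + x)² + 6) = (x² + 6*x) + (6 + (-4 + x)²) = 6 + x² + (-4 + x)² + 6*x)
R(X(-3)) + a(22, -7) = (22 - 2*(-3) + 2*(-3)²)² - 42 = (22 + 6 + 2*9)² - 42 = (22 + 6 + 18)² - 42 = 46² - 42 = 2116 - 42 = 2074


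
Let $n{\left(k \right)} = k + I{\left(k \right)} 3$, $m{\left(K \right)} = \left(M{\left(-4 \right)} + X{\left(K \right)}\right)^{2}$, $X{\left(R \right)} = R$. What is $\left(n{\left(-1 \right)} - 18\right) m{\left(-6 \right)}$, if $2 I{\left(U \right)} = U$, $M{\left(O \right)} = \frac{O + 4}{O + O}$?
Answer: $-738$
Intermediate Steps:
$M{\left(O \right)} = \frac{4 + O}{2 O}$
$I{\left(U \right)} = \frac{U}{2}$
$m{\left(K \right)} = K^{2}$ ($m{\left(K \right)} = \left(\frac{4 - 4}{2 \left(-4\right)} + K\right)^{2} = \left(\frac{1}{2} \left(- \frac{1}{4}\right) 0 + K\right)^{2} = \left(0 + K\right)^{2} = K^{2}$)
$n{\left(k \right)} = \frac{5 k}{2}$ ($n{\left(k \right)} = k + \frac{k}{2} \cdot 3 = k + \frac{3 k}{2} = \frac{5 k}{2}$)
$\left(n{\left(-1 \right)} - 18\right) m{\left(-6 \right)} = \left(\frac{5}{2} \left(-1\right) - 18\right) \left(-6\right)^{2} = \left(- \frac{5}{2} - 18\right) 36 = \left(- \frac{41}{2}\right) 36 = -738$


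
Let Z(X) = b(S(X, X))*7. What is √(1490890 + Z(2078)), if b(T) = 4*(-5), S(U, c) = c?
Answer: 5*√59630 ≈ 1221.0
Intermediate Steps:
b(T) = -20
Z(X) = -140 (Z(X) = -20*7 = -140)
√(1490890 + Z(2078)) = √(1490890 - 140) = √1490750 = 5*√59630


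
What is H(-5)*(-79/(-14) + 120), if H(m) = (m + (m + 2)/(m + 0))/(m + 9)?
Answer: -19349/140 ≈ -138.21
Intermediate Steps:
H(m) = (m + (2 + m)/m)/(9 + m)
H(-5)*(-79/(-14) + 120) = ((2 - 5 + (-5)²)/((-5)*(9 - 5)))*(-79/(-14) + 120) = (-⅕*(2 - 5 + 25)/4)*(-79*(-1/14) + 120) = (-⅕*¼*22)*(79/14 + 120) = -11/10*1759/14 = -19349/140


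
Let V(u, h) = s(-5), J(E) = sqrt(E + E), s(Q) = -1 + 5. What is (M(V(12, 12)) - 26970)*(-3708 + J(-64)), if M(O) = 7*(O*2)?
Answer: 99797112 - 215312*I*sqrt(2) ≈ 9.9797e+7 - 3.045e+5*I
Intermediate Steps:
s(Q) = 4
J(E) = sqrt(2)*sqrt(E) (J(E) = sqrt(2*E) = sqrt(2)*sqrt(E))
V(u, h) = 4
M(O) = 14*O (M(O) = 7*(2*O) = 14*O)
(M(V(12, 12)) - 26970)*(-3708 + J(-64)) = (14*4 - 26970)*(-3708 + sqrt(2)*sqrt(-64)) = (56 - 26970)*(-3708 + sqrt(2)*(8*I)) = -26914*(-3708 + 8*I*sqrt(2)) = 99797112 - 215312*I*sqrt(2)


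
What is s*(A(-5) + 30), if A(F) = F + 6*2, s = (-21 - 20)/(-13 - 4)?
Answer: 1517/17 ≈ 89.235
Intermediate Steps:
s = 41/17 (s = -41/(-17) = -41*(-1/17) = 41/17 ≈ 2.4118)
A(F) = 12 + F (A(F) = F + 12 = 12 + F)
s*(A(-5) + 30) = 41*((12 - 5) + 30)/17 = 41*(7 + 30)/17 = (41/17)*37 = 1517/17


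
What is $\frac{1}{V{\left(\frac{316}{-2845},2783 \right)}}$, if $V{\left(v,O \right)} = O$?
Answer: $\frac{1}{2783} \approx 0.00035932$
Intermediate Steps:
$\frac{1}{V{\left(\frac{316}{-2845},2783 \right)}} = \frac{1}{2783}$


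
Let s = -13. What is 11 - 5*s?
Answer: 76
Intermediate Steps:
11 - 5*s = 11 - 5*(-13) = 11 + 65 = 76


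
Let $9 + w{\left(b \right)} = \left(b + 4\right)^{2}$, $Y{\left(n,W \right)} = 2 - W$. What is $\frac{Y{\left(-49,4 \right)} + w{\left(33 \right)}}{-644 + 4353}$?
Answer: $\frac{1358}{3709} \approx 0.36614$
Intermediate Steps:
$w{\left(b \right)} = -9 + \left(4 + b\right)^{2}$ ($w{\left(b \right)} = -9 + \left(b + 4\right)^{2} = -9 + \left(4 + b\right)^{2}$)
$\frac{Y{\left(-49,4 \right)} + w{\left(33 \right)}}{-644 + 4353} = \frac{\left(2 - 4\right) - \left(9 - \left(4 + 33\right)^{2}\right)}{-644 + 4353} = \frac{\left(2 - 4\right) - \left(9 - 37^{2}\right)}{3709} = \left(-2 + \left(-9 + 1369\right)\right) \frac{1}{3709} = \left(-2 + 1360\right) \frac{1}{3709} = 1358 \cdot \frac{1}{3709} = \frac{1358}{3709}$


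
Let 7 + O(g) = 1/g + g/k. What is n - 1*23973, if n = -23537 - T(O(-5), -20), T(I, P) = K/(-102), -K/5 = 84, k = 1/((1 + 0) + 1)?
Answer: -807740/17 ≈ -47514.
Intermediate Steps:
k = 1/2 (k = 1/(1 + 1) = 1/2 ≈ 0.50000)
K = -420 (K = -5*84 = -420)
O(g) = -7 + 1/g + 2*g (O(g) = -7 + (1/g + g/(1/2)) = -7 + (1/g + g*2) = -7 + (1/g + 2*g) = -7 + 1/g + 2*g)
T(I, P) = 70/17 (T(I, P) = -420/(-102) = -420*(-1/102) = 70/17)
n = -400199/17 (n = -23537 - 1*70/17 = -23537 - 70/17 = -400199/17 ≈ -23541.)
n - 1*23973 = -400199/17 - 1*23973 = -400199/17 - 23973 = -807740/17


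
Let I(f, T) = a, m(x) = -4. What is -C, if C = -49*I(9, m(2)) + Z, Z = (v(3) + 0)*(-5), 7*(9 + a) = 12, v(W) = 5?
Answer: -332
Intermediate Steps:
a = -51/7 (a = -9 + (1/7)*12 = -9 + 12/7 = -51/7 ≈ -7.2857)
Z = -25 (Z = (5 + 0)*(-5) = 5*(-5) = -25)
I(f, T) = -51/7
C = 332 (C = -49*(-51/7) - 25 = 357 - 25 = 332)
-C = -1*332 = -332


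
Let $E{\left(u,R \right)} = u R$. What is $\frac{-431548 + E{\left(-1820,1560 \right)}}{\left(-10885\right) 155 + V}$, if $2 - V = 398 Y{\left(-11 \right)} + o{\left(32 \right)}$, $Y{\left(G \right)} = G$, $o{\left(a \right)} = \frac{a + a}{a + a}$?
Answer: $\frac{817687}{420699} \approx 1.9436$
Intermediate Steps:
$o{\left(a \right)} = 1$ ($o{\left(a \right)} = \frac{2 a}{2 a} = 2 a \frac{1}{2 a} = 1$)
$E{\left(u,R \right)} = R u$
$V = 4379$ ($V = 2 - \left(398 \left(-11\right) + 1\right) = 2 - \left(-4378 + 1\right) = 2 - -4377 = 2 + 4377 = 4379$)
$\frac{-431548 + E{\left(-1820,1560 \right)}}{\left(-10885\right) 155 + V} = \frac{-431548 + 1560 \left(-1820\right)}{\left(-10885\right) 155 + 4379} = \frac{-431548 - 2839200}{-1687175 + 4379} = - \frac{3270748}{-1682796} = \left(-3270748\right) \left(- \frac{1}{1682796}\right) = \frac{817687}{420699}$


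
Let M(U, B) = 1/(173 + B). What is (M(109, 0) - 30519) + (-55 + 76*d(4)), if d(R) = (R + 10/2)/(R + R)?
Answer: -10549019/346 ≈ -30489.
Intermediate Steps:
d(R) = (5 + R)/(2*R) (d(R) = (R + 10*(½))/((2*R)) = (R + 5)*(1/(2*R)) = (5 + R)*(1/(2*R)) = (5 + R)/(2*R))
(M(109, 0) - 30519) + (-55 + 76*d(4)) = (1/(173 + 0) - 30519) + (-55 + 76*((½)*(5 + 4)/4)) = (1/173 - 30519) + (-55 + 76*((½)*(¼)*9)) = (1/173 - 30519) + (-55 + 76*(9/8)) = -5279786/173 + (-55 + 171/2) = -5279786/173 + 61/2 = -10549019/346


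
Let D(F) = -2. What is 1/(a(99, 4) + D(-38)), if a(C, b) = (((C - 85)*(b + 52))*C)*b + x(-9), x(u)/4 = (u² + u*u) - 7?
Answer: 1/311082 ≈ 3.2146e-6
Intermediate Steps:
x(u) = -28 + 8*u² (x(u) = 4*((u² + u*u) - 7) = 4*((u² + u²) - 7) = 4*(2*u² - 7) = 4*(-7 + 2*u²) = -28 + 8*u²)
a(C, b) = 620 + C*b*(-85 + C)*(52 + b) (a(C, b) = (((C - 85)*(b + 52))*C)*b + (-28 + 8*(-9)²) = (((-85 + C)*(52 + b))*C)*b + (-28 + 8*81) = (C*(-85 + C)*(52 + b))*b + (-28 + 648) = C*b*(-85 + C)*(52 + b) + 620 = 620 + C*b*(-85 + C)*(52 + b))
1/(a(99, 4) + D(-38)) = 1/((620 + 99²*4² - 4420*99*4 - 85*99*4² + 52*4*99²) - 2) = 1/((620 + 9801*16 - 1750320 - 85*99*16 + 52*4*9801) - 2) = 1/((620 + 156816 - 1750320 - 134640 + 2038608) - 2) = 1/(311084 - 2) = 1/311082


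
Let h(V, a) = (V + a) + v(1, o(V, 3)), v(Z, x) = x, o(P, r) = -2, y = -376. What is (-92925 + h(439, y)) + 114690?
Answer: 21826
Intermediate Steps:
h(V, a) = -2 + V + a (h(V, a) = (V + a) - 2 = -2 + V + a)
(-92925 + h(439, y)) + 114690 = (-92925 + (-2 + 439 - 376)) + 114690 = (-92925 + 61) + 114690 = -92864 + 114690 = 21826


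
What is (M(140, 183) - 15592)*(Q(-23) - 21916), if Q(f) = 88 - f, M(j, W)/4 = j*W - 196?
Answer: -1877497720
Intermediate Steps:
M(j, W) = -784 + 4*W*j (M(j, W) = 4*(j*W - 196) = 4*(W*j - 196) = 4*(-196 + W*j) = -784 + 4*W*j)
(M(140, 183) - 15592)*(Q(-23) - 21916) = ((-784 + 4*183*140) - 15592)*((88 - 1*(-23)) - 21916) = ((-784 + 102480) - 15592)*((88 + 23) - 21916) = (101696 - 15592)*(111 - 21916) = 86104*(-21805) = -1877497720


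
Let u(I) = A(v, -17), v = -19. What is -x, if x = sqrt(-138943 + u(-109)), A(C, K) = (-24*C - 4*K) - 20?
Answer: -I*sqrt(138439) ≈ -372.07*I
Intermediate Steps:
A(C, K) = -20 - 24*C - 4*K
u(I) = 504 (u(I) = -20 - 24*(-19) - 4*(-17) = -20 + 456 + 68 = 504)
x = I*sqrt(138439) (x = sqrt(-138943 + 504) = sqrt(-138439) = I*sqrt(138439) ≈ 372.07*I)
-x = -I*sqrt(138439)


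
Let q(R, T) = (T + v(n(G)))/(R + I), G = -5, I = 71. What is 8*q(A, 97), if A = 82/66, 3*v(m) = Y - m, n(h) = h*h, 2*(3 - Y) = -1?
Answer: 5929/596 ≈ 9.9480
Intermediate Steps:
Y = 7/2 (Y = 3 - 1/2*(-1) = 3 + 1/2 = 7/2 ≈ 3.5000)
n(h) = h**2
v(m) = 7/6 - m/3 (v(m) = (7/2 - m)/3 = 7/6 - m/3)
A = 41/33 (A = 82*(1/66) = 41/33 ≈ 1.2424)
q(R, T) = (-43/6 + T)/(71 + R) (q(R, T) = (T + (7/6 - 1/3*(-5)**2))/(R + 71) = (T + (7/6 - 1/3*25))/(71 + R) = (T + (7/6 - 25/3))/(71 + R) = (T - 43/6)/(71 + R) = (-43/6 + T)/(71 + R))
8*q(A, 97) = 8*((-43/6 + 97)/(71 + 41/33)) = 8*((539/6)/(2384/33)) = 8*((33/2384)*(539/6)) = 8*(5929/4768) = 5929/596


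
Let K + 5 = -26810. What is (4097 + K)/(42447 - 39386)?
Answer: -22718/3061 ≈ -7.4218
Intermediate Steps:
K = -26815 (K = -5 - 26810 = -26815)
(4097 + K)/(42447 - 39386) = (4097 - 26815)/(42447 - 39386) = -22718/3061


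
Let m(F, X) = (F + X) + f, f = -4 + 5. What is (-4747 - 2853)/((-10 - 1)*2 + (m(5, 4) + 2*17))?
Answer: -3800/11 ≈ -345.45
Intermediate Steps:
f = 1
m(F, X) = 1 + F + X (m(F, X) = (F + X) + 1 = 1 + F + X)
(-4747 - 2853)/((-10 - 1)*2 + (m(5, 4) + 2*17)) = (-4747 - 2853)/((-10 - 1)*2 + ((1 + 5 + 4) + 2*17)) = -7600/(-11*2 + (10 + 34)) = -7600/(-22 + 44) = -7600/22 = -7600*1/22 = -3800/11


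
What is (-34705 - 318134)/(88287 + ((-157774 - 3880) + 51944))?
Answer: 117613/7141 ≈ 16.470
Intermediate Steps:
(-34705 - 318134)/(88287 + ((-157774 - 3880) + 51944)) = -352839/(88287 + (-161654 + 51944)) = -352839/(88287 - 109710) = -352839/(-21423) = -352839*(-1/21423) = 117613/7141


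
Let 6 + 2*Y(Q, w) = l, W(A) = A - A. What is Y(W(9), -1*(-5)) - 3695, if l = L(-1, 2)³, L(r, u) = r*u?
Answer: -3702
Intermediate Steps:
W(A) = 0
l = -8 (l = (-1*2)³ = (-2)³ = -8)
Y(Q, w) = -7 (Y(Q, w) = -3 + (½)*(-8) = -3 - 4 = -7)
Y(W(9), -1*(-5)) - 3695 = -7 - 3695 = -3702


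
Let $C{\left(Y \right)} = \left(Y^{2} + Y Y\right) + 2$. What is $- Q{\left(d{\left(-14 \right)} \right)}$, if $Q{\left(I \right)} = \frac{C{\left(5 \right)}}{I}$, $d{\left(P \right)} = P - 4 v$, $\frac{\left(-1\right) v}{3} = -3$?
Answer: $\frac{26}{25} \approx 1.04$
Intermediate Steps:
$v = 9$ ($v = \left(-3\right) \left(-3\right) = 9$)
$d{\left(P \right)} = -36 + P$ ($d{\left(P \right)} = P - 36 = -36 + P$)
$C{\left(Y \right)} = 2 + 2 Y^{2}$ ($C{\left(Y \right)} = \left(Y^{2} + Y^{2}\right) + 2 = 2 Y^{2} + 2 = 2 + 2 Y^{2}$)
$Q{\left(I \right)} = \frac{52}{I}$ ($Q{\left(I \right)} = \frac{2 + 2 \cdot 5^{2}}{I} = \frac{2 + 2 \cdot 25}{I} = \frac{2 + 50}{I} = \frac{52}{I}$)
$- Q{\left(d{\left(-14 \right)} \right)} = - \frac{52}{-36 - 14} = - \frac{52}{-50} = - \frac{52 \left(-1\right)}{50} = \left(-1\right) \left(- \frac{26}{25}\right) = \frac{26}{25}$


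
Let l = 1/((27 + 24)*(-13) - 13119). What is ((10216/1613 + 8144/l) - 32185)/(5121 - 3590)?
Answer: -181096004893/2469503 ≈ -73333.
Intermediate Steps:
l = -1/13782 (l = 1/(51*(-13) - 13119) = 1/(-663 - 13119) = 1/(-13782) = -1/13782 ≈ -7.2558e-5)
((10216/1613 + 8144/l) - 32185)/(5121 - 3590) = ((10216/1613 + 8144/(-1/13782)) - 32185)/(5121 - 3590) = ((10216*(1/1613) + 8144*(-13782)) - 32185)/1531 = ((10216/1613 - 112240608) - 32185)*(1/1531) = (-181044090488/1613 - 32185)*(1/1531) = -181096004893/1613*1/1531 = -181096004893/2469503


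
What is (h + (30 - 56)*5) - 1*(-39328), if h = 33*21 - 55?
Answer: 39836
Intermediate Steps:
h = 638 (h = 693 - 55 = 638)
(h + (30 - 56)*5) - 1*(-39328) = (638 + (30 - 56)*5) - 1*(-39328) = (638 - 26*5) + 39328 = (638 - 130) + 39328 = 508 + 39328 = 39836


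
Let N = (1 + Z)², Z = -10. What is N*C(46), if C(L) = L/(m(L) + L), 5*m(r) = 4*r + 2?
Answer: 9315/208 ≈ 44.784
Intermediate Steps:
m(r) = ⅖ + 4*r/5 (m(r) = (4*r + 2)/5 = (2 + 4*r)/5 = ⅖ + 4*r/5)
C(L) = L/(⅖ + 9*L/5) (C(L) = L/((⅖ + 4*L/5) + L) = L/(⅖ + 9*L/5))
N = 81 (N = (1 - 10)² = (-9)² = 81)
N*C(46) = 81*(5*46/(2 + 9*46)) = 81*(5*46/(2 + 414)) = 81*(5*46/416) = 81*(5*46*(1/416)) = 81*(115/208) = 9315/208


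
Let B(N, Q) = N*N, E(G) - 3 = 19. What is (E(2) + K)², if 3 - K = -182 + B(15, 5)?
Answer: 324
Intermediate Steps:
E(G) = 22 (E(G) = 3 + 19 = 22)
B(N, Q) = N²
K = -40 (K = 3 - (-182 + 15²) = 3 - (-182 + 225) = 3 - 1*43 = 3 - 43 = -40)
(E(2) + K)² = (22 - 40)² = (-18)² = 324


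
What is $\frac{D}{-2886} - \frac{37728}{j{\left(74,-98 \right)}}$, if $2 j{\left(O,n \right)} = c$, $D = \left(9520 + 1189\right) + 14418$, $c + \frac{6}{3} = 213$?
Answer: $- \frac{223067813}{608946} \approx -366.32$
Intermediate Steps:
$c = 211$ ($c = -2 + 213 = 211$)
$D = 25127$ ($D = 10709 + 14418 = 25127$)
$j{\left(O,n \right)} = \frac{211}{2}$ ($j{\left(O,n \right)} = \frac{1}{2} \cdot 211 = \frac{211}{2}$)
$\frac{D}{-2886} - \frac{37728}{j{\left(74,-98 \right)}} = \frac{25127}{-2886} - \frac{37728}{\frac{211}{2}} = 25127 \left(- \frac{1}{2886}\right) - \frac{75456}{211} = - \frac{25127}{2886} - \frac{75456}{211} = - \frac{223067813}{608946}$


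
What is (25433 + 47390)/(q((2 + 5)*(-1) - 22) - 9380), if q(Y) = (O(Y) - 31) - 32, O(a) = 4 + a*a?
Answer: -72823/8598 ≈ -8.4698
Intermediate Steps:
O(a) = 4 + a**2
q(Y) = -59 + Y**2 (q(Y) = ((4 + Y**2) - 31) - 32 = (-27 + Y**2) - 32 = -59 + Y**2)
(25433 + 47390)/(q((2 + 5)*(-1) - 22) - 9380) = (25433 + 47390)/((-59 + ((2 + 5)*(-1) - 22)**2) - 9380) = 72823/((-59 + (7*(-1) - 22)**2) - 9380) = 72823/((-59 + (-7 - 22)**2) - 9380) = 72823/((-59 + (-29)**2) - 9380) = 72823/((-59 + 841) - 9380) = 72823/(782 - 9380) = 72823/(-8598) = 72823*(-1/8598) = -72823/8598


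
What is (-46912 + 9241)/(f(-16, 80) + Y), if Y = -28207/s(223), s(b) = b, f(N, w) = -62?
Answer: 2800211/14011 ≈ 199.86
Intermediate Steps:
Y = -28207/223 ≈ -126.49
(-46912 + 9241)/(f(-16, 80) + Y) = (-46912 + 9241)/(-62 - 28207/223) = -37671/(-42033/223) = -37671*(-223/42033) = 2800211/14011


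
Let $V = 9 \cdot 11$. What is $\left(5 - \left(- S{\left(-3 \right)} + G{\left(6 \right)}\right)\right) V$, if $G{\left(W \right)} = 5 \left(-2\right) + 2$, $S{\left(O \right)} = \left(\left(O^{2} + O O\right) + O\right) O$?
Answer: $-3168$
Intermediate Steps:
$S{\left(O \right)} = O \left(O + 2 O^{2}\right)$ ($S{\left(O \right)} = \left(\left(O^{2} + O^{2}\right) + O\right) O = \left(2 O^{2} + O\right) O = \left(O + 2 O^{2}\right) O = O \left(O + 2 O^{2}\right)$)
$G{\left(W \right)} = -8$ ($G{\left(W \right)} = -10 + 2 = -8$)
$V = 99$
$\left(5 - \left(- S{\left(-3 \right)} + G{\left(6 \right)}\right)\right) V = \left(5 + \left(\left(-3\right)^{2} \left(1 + 2 \left(-3\right)\right) - -8\right)\right) 99 = \left(5 + \left(9 \left(1 - 6\right) + 8\right)\right) 99 = \left(5 + \left(9 \left(-5\right) + 8\right)\right) 99 = \left(5 + \left(-45 + 8\right)\right) 99 = \left(5 - 37\right) 99 = \left(-32\right) 99 = -3168$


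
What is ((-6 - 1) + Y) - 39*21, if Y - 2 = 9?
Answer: -815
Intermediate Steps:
Y = 11 (Y = 2 + 9 = 11)
((-6 - 1) + Y) - 39*21 = ((-6 - 1) + 11) - 39*21 = (-7 + 11) - 819 = 4 - 819 = -815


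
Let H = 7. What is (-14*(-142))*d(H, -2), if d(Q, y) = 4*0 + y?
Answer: -3976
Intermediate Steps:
d(Q, y) = y (d(Q, y) = 0 + y = y)
(-14*(-142))*d(H, -2) = -14*(-142)*(-2) = 1988*(-2) = -3976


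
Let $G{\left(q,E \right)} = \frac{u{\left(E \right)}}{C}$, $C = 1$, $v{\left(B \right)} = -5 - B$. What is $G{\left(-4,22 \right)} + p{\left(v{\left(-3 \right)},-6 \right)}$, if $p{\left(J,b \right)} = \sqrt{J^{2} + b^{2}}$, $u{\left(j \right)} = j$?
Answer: $22 + 2 \sqrt{10} \approx 28.325$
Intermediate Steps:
$G{\left(q,E \right)} = E$ ($G{\left(q,E \right)} = \frac{E}{1} = E 1 = E$)
$G{\left(-4,22 \right)} + p{\left(v{\left(-3 \right)},-6 \right)} = 22 + \sqrt{\left(-5 - -3\right)^{2} + \left(-6\right)^{2}} = 22 + \sqrt{\left(-5 + 3\right)^{2} + 36} = 22 + \sqrt{\left(-2\right)^{2} + 36} = 22 + \sqrt{4 + 36} = 22 + \sqrt{40} = 22 + 2 \sqrt{10}$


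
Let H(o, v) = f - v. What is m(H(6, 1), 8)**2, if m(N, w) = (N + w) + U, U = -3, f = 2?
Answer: 36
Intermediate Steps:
H(o, v) = 2 - v
m(N, w) = -3 + N + w (m(N, w) = (N + w) - 3 = -3 + N + w)
m(H(6, 1), 8)**2 = (-3 + (2 - 1*1) + 8)**2 = (-3 + (2 - 1) + 8)**2 = (-3 + 1 + 8)**2 = 6**2 = 36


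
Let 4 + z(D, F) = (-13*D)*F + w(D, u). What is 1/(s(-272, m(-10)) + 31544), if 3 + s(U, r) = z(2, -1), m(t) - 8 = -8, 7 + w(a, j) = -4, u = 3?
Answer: 1/31552 ≈ 3.1694e-5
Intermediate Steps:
w(a, j) = -11 (w(a, j) = -7 - 4 = -11)
m(t) = 0 (m(t) = 8 - 8 = 0)
z(D, F) = -15 - 13*D*F (z(D, F) = -4 + ((-13*D)*F - 11) = -4 + (-13*D*F - 11) = -4 + (-11 - 13*D*F) = -15 - 13*D*F)
s(U, r) = 8 (s(U, r) = -3 + (-15 - 13*2*(-1)) = -3 + (-15 + 26) = -3 + 11 = 8)
1/(s(-272, m(-10)) + 31544) = 1/(8 + 31544) = 1/31552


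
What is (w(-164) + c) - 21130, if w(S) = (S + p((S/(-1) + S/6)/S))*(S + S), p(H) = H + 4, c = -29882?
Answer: 5224/3 ≈ 1741.3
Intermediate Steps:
p(H) = 4 + H
w(S) = 2*S*(19/6 + S) (w(S) = (S + (4 + (S/(-1) + S/6)/S))*(S + S) = (S + (4 + (S*(-1) + S*(1/6))/S))*(2*S) = (S + (4 + (-S + S/6)/S))*(2*S) = (S + (4 + (-5*S/6)/S))*(2*S) = (S + (4 - 5/6))*(2*S) = (S + 19/6)*(2*S) = (19/6 + S)*(2*S) = 2*S*(19/6 + S))
(w(-164) + c) - 21130 = ((1/3)*(-164)*(19 + 6*(-164)) - 29882) - 21130 = ((1/3)*(-164)*(19 - 984) - 29882) - 21130 = ((1/3)*(-164)*(-965) - 29882) - 21130 = (158260/3 - 29882) - 21130 = 68614/3 - 21130 = 5224/3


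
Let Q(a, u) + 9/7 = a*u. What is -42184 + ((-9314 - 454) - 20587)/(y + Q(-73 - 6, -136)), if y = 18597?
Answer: -8663878037/205378 ≈ -42185.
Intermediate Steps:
Q(a, u) = -9/7 + a*u
-42184 + ((-9314 - 454) - 20587)/(y + Q(-73 - 6, -136)) = -42184 + ((-9314 - 454) - 20587)/(18597 + (-9/7 + (-73 - 6)*(-136))) = -42184 + (-9768 - 20587)/(18597 + (-9/7 - 79*(-136))) = -42184 - 30355/(18597 + (-9/7 + 10744)) = -42184 - 30355/(18597 + 75199/7) = -42184 - 30355/205378/7 = -42184 - 30355*7/205378 = -42184 - 212485/205378 = -8663878037/205378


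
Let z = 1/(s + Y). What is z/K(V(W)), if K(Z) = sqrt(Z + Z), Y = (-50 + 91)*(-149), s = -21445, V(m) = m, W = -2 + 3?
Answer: -sqrt(2)/55108 ≈ -2.5663e-5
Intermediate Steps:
W = 1
Y = -6109 (Y = 41*(-149) = -6109)
K(Z) = sqrt(2)*sqrt(Z) (K(Z) = sqrt(2*Z) = sqrt(2)*sqrt(Z))
z = -1/27554 (z = 1/(-21445 - 6109) = 1/(-27554) = -1/27554 ≈ -3.6292e-5)
z/K(V(W)) = -sqrt(2)/2/27554 = -sqrt(2)/55108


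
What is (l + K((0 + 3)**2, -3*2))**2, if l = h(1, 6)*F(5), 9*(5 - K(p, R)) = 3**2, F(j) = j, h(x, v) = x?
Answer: 81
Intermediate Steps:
K(p, R) = 4 (K(p, R) = 5 - 1/9*3**2 = 5 - 1/9*9 = 5 - 1 = 4)
l = 5 (l = 1*5 = 5)
(l + K((0 + 3)**2, -3*2))**2 = (5 + 4)**2 = 9**2 = 81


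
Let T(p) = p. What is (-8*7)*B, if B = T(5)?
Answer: -280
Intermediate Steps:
B = 5
(-8*7)*B = -8*7*5 = -56*5 = -280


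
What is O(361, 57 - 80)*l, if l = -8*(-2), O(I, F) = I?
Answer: 5776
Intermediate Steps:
l = 16
O(361, 57 - 80)*l = 361*16 = 5776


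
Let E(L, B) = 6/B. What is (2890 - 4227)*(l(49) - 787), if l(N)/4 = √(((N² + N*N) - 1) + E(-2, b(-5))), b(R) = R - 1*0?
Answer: 1052219 - 5348*√119995/5 ≈ 6.8171e+5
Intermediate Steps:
b(R) = R (b(R) = R + 0 = R)
l(N) = 4*√(-11/5 + 2*N²) (l(N) = 4*√(((N² + N*N) - 1) + 6/(-5)) = 4*√(((N² + N²) - 1) + 6*(-⅕)) = 4*√((2*N² - 1) - 6/5) = 4*√((-1 + 2*N²) - 6/5) = 4*√(-11/5 + 2*N²))
(2890 - 4227)*(l(49) - 787) = (2890 - 4227)*(4*√(-55 + 50*49²)/5 - 787) = -1337*(4*√(-55 + 50*2401)/5 - 787) = -1337*(4*√(-55 + 120050)/5 - 787) = -1337*(4*√119995/5 - 787) = -1337*(-787 + 4*√119995/5) = 1052219 - 5348*√119995/5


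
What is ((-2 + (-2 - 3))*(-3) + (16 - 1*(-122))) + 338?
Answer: 497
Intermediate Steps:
((-2 + (-2 - 3))*(-3) + (16 - 1*(-122))) + 338 = ((-2 - 5)*(-3) + (16 + 122)) + 338 = (-7*(-3) + 138) + 338 = (21 + 138) + 338 = 159 + 338 = 497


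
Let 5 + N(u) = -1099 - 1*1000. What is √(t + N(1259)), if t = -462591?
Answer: I*√464695 ≈ 681.69*I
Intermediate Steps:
N(u) = -2104 (N(u) = -5 + (-1099 - 1*1000) = -5 + (-1099 - 1000) = -5 - 2099 = -2104)
√(t + N(1259)) = √(-462591 - 2104) = √(-464695) = I*√464695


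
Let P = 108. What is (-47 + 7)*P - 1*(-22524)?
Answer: 18204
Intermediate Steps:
(-47 + 7)*P - 1*(-22524) = (-47 + 7)*108 - 1*(-22524) = -40*108 + 22524 = -4320 + 22524 = 18204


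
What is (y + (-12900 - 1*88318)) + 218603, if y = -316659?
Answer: -199274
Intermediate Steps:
(y + (-12900 - 1*88318)) + 218603 = (-316659 + (-12900 - 1*88318)) + 218603 = (-316659 + (-12900 - 88318)) + 218603 = (-316659 - 101218) + 218603 = -417877 + 218603 = -199274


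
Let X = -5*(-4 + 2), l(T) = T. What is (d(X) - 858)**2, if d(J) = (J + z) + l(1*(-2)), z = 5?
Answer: 714025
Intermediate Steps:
X = 10 (X = -5*(-2) = 10)
d(J) = 3 + J (d(J) = (J + 5) + 1*(-2) = (5 + J) - 2 = 3 + J)
(d(X) - 858)**2 = ((3 + 10) - 858)**2 = (13 - 858)**2 = (-845)**2 = 714025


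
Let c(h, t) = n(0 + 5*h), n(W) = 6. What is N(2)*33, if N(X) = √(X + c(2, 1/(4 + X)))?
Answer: 66*√2 ≈ 93.338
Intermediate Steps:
c(h, t) = 6
N(X) = √(6 + X) (N(X) = √(X + 6) = √(6 + X))
N(2)*33 = √(6 + 2)*33 = √8*33 = (2*√2)*33 = 66*√2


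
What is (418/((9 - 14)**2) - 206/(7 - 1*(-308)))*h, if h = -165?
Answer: -278344/105 ≈ -2650.9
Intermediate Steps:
(418/((9 - 14)**2) - 206/(7 - 1*(-308)))*h = (418/((9 - 14)**2) - 206/(7 - 1*(-308)))*(-165) = (418/((-5)**2) - 206/(7 + 308))*(-165) = (418/25 - 206/315)*(-165) = (25304/1575)*(-165) = -278344/105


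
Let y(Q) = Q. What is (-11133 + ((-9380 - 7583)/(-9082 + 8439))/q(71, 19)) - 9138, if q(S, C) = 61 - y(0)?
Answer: -795072470/39223 ≈ -20271.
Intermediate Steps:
q(S, C) = 61 (q(S, C) = 61 - 1*0 = 61 + 0 = 61)
(-11133 + ((-9380 - 7583)/(-9082 + 8439))/q(71, 19)) - 9138 = (-11133 + ((-9380 - 7583)/(-9082 + 8439))/61) - 9138 = (-11133 - 16963/(-643)*(1/61)) - 9138 = (-11133 - 16963*(-1/643)*(1/61)) - 9138 = (-11133 + (16963/643)*(1/61)) - 9138 = (-11133 + 16963/39223) - 9138 = -436652696/39223 - 9138 = -795072470/39223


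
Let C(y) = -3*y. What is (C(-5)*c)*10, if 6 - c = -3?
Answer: 1350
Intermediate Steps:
c = 9 (c = 6 - 1*(-3) = 6 + 3 = 9)
(C(-5)*c)*10 = (-3*(-5)*9)*10 = (15*9)*10 = 135*10 = 1350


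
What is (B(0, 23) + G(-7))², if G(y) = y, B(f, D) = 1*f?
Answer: 49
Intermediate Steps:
B(f, D) = f
(B(0, 23) + G(-7))² = (0 - 7)² = (-7)² = 49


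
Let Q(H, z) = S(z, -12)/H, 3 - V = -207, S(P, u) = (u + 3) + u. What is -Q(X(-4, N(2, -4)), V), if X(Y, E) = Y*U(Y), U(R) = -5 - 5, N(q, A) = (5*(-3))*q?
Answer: 21/40 ≈ 0.52500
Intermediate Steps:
S(P, u) = 3 + 2*u (S(P, u) = (3 + u) + u = 3 + 2*u)
N(q, A) = -15*q
V = 210 (V = 3 - 1*(-207) = 3 + 207 = 210)
U(R) = -10
X(Y, E) = -10*Y (X(Y, E) = Y*(-10) = -10*Y)
Q(H, z) = -21/H (Q(H, z) = (3 + 2*(-12))/H = (3 - 24)/H = -21/H)
-Q(X(-4, N(2, -4)), V) = -(-21)/((-10*(-4))) = -(-21)/40 = -1*(-21/40) = 21/40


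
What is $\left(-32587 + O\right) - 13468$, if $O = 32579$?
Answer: $-13476$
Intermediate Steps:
$\left(-32587 + O\right) - 13468 = \left(-32587 + 32579\right) - 13468 = -8 - 13468 = -13476$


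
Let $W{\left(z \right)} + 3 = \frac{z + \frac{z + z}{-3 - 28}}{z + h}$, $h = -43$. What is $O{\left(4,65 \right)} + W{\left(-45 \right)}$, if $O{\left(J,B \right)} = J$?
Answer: $\frac{4033}{2728} \approx 1.4784$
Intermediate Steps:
$W{\left(z \right)} = -3 + \frac{29 z}{31 \left(-43 + z\right)}$ ($W{\left(z \right)} = -3 + \frac{z + \frac{z + z}{-3 - 28}}{z - 43} = -3 + \frac{z + \frac{2 z}{-31}}{-43 + z} = -3 + \frac{z + 2 z \left(- \frac{1}{31}\right)}{-43 + z} = -3 + \frac{z - \frac{2 z}{31}}{-43 + z} = -3 + \frac{\frac{29}{31} z}{-43 + z} = -3 + \frac{29 z}{31 \left(-43 + z\right)}$)
$O{\left(4,65 \right)} + W{\left(-45 \right)} = 4 + \frac{3999 - -2880}{31 \left(-43 - 45\right)} = 4 + \frac{3999 + 2880}{31 \left(-88\right)} = 4 + \frac{1}{31} \left(- \frac{1}{88}\right) 6879 = 4 - \frac{6879}{2728} = \frac{4033}{2728}$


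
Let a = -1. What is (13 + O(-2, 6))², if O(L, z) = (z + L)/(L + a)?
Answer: 1225/9 ≈ 136.11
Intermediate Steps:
O(L, z) = (L + z)/(-1 + L) (O(L, z) = (z + L)/(L - 1) = (L + z)/(-1 + L))
(13 + O(-2, 6))² = (13 + (-2 + 6)/(-1 - 2))² = (13 + 4/(-3))² = (13 - ⅓*4)² = (13 - 4/3)² = (35/3)² = 1225/9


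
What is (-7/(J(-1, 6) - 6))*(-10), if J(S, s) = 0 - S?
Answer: -14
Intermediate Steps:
J(S, s) = -S
(-7/(J(-1, 6) - 6))*(-10) = (-7/(-1*(-1) - 6))*(-10) = (-7/(1 - 6))*(-10) = (-7/(-5))*(-10) = -1/5*(-7)*(-10) = (7/5)*(-10) = -14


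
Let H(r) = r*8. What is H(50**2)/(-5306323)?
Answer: -20000/5306323 ≈ -0.0037691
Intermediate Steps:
H(r) = 8*r
H(50**2)/(-5306323) = (8*50**2)/(-5306323) = (8*2500)*(-1/5306323) = 20000*(-1/5306323) = -20000/5306323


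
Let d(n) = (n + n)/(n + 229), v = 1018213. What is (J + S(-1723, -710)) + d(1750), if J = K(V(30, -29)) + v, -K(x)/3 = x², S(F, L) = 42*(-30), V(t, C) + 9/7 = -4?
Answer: 98606993110/96971 ≈ 1.0169e+6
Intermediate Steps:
V(t, C) = -37/7 (V(t, C) = -9/7 - 4 = -37/7)
S(F, L) = -1260
K(x) = -3*x²
d(n) = 2*n/(229 + n) (d(n) = (2*n)/(229 + n) = 2*n/(229 + n))
J = 49888330/49 (J = -3*(-37/7)² + 1018213 = -3*1369/49 + 1018213 = -4107/49 + 1018213 = 49888330/49 ≈ 1.0181e+6)
(J + S(-1723, -710)) + d(1750) = (49888330/49 - 1260) + 2*1750/(229 + 1750) = 49826590/49 + 2*1750/1979 = 49826590/49 + 2*1750*(1/1979) = 49826590/49 + 3500/1979 = 98606993110/96971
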